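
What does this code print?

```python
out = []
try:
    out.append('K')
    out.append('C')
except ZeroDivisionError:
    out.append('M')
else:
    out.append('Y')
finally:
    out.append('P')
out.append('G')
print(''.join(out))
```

Execution trace: 'K' (try body) → 'C' (try body, no exception) → 'Y' (else) → 'P' (finally) → 'G' (after the try/except). Output: KCYPG

Answer: KCYPG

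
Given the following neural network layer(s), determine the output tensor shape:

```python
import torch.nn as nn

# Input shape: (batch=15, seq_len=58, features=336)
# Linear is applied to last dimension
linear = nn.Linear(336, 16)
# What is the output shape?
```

Input: (15, 58, 336) -> Output: (15, 58, 16)

Answer: (15, 58, 16)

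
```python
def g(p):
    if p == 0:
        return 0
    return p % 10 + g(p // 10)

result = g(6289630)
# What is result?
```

Sum of digits of 6289630: 0 + 3 + 6 + 9 + 8 + 2 + 6 = 34

Answer: 34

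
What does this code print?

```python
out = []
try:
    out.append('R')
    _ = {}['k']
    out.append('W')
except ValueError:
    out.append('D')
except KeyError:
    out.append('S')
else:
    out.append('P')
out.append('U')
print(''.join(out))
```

Execution trace: 'R' (try body) → 'S' (except KeyError) → 'U' (after the try/except). Output: RSU

Answer: RSU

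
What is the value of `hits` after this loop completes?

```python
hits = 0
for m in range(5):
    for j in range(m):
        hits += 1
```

Triangle number: 0+1+2+...+4
`hits` takes the values: 0 → 1 → 2 → 3 → 4 → 5 → 6 → 7 → 8 → 9 → 10

Answer: 10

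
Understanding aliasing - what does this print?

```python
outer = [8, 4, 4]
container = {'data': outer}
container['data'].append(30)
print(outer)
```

Key concept: dict holds reference to list.
Step by step:
`outer = [8, 4, 4]` → outer = [8, 4, 4]
`container = {'data': outer}` → container = {'data': [8, 4, 4]}
`container['data'].append(30)` → outer = [8, 4, 4, 30]; container = {'data': [8, 4, 4, 30]}
`print(outer)` → prints [8, 4, 4, 30]

Answer: [8, 4, 4, 30]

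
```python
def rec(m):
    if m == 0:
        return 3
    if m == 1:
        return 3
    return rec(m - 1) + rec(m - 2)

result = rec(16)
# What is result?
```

Build up from base cases: rec(0)=3, rec(1)=3, rec(2)=6, rec(3)=9, rec(4)=15, rec(5)=24, rec(6)=39, ..., rec(16)=4791

Answer: 4791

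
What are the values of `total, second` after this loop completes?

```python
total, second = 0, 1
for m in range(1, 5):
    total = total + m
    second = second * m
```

Sum and factorial of 1 to 4
`total, second` takes the values: (0, 1) → (1, 1) → (3, 1) → (3, 2) → (6, 2) → (6, 6) → (10, 6) → (10, 24)

Answer: 10, 24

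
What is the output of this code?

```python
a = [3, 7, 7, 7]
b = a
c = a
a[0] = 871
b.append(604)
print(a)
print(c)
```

Key concept: multiple aliases.
Step by step:
`a = [3, 7, 7, 7]` → a = [3, 7, 7, 7]
`b = a` → b = [3, 7, 7, 7] (same object as a)
`c = a` → c = [3, 7, 7, 7] (same object as a, b)
`a[0] = 871` → a = [871, 7, 7, 7] (same object as b, c); b = [871, 7, 7, 7] (same object as a, c); c = [871, 7, 7, 7] (same object as a, b)
`b.append(604)` → a = [871, 7, 7, 7, 604] (same object as b, c); b = [871, 7, 7, 7, 604] (same object as a, c); c = [871, 7, 7, 7, 604] (same object as a, b)
`print(a)` → prints [871, 7, 7, 7, 604]
`print(c)` → prints [871, 7, 7, 7, 604]

Answer:
[871, 7, 7, 7, 604]
[871, 7, 7, 7, 604]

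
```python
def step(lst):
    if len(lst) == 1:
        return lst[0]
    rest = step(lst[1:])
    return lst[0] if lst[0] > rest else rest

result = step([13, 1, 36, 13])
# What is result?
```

Recursive max over [13, 1, 36, 13] = 36

Answer: 36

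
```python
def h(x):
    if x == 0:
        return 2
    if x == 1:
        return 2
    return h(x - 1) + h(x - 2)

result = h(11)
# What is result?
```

Build up from base cases: h(0)=2, h(1)=2, h(2)=4, h(3)=6, h(4)=10, h(5)=16, h(6)=26, ..., h(11)=288

Answer: 288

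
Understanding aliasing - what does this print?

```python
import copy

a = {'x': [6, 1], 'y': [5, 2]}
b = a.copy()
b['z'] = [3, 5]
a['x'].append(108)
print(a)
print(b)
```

Key concept: shallow copy of dict with mutable values.
Step by step:
`a = {'x': [6, 1], 'y': [5, 2]}` → a = {'x': [6, 1], 'y': [5, 2]}
`b = a.copy()` → b = {'x': [6, 1], 'y': [5, 2]}
`b['z'] = [3, 5]` → b = {'x': [6, 1], 'y': [5, 2], 'z': [3, 5]}
`a['x'].append(108)` → a = {'x': [6, 1, 108], 'y': [5, 2]}; b = {'x': [6, 1, 108], 'y': [5, 2], 'z': [3, 5]}
`print(a)` → prints {'x': [6, 1, 108], 'y': [5, 2]}
`print(b)` → prints {'x': [6, 1, 108], 'y': [5, 2], 'z': [3, 5]}

Answer:
{'x': [6, 1, 108], 'y': [5, 2]}
{'x': [6, 1, 108], 'y': [5, 2], 'z': [3, 5]}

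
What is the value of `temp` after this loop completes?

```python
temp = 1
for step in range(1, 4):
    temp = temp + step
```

Start at 1, add 1 through 3
`temp` takes the values: 1 → 2 → 4 → 7

Answer: 7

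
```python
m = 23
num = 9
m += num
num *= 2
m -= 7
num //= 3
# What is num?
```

Trace:
`m = 23` → m = 23
`num = 9` → num = 9
`m += num` → m = 32
`num *= 2` → num = 18
`m -= 7` → m = 25
`num //= 3` → num = 6
So num = 6

Answer: 6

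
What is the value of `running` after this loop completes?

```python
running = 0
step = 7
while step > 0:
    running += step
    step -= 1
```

Sum 7 down to 1
`running` takes the values: 0 → 7 → 13 → 18 → 22 → 25 → 27 → 28

Answer: 28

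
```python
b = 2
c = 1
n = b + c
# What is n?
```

Trace:
`b = 2` → b = 2
`c = 1` → c = 1
`n = b + c` → n = 3
So n = 3

Answer: 3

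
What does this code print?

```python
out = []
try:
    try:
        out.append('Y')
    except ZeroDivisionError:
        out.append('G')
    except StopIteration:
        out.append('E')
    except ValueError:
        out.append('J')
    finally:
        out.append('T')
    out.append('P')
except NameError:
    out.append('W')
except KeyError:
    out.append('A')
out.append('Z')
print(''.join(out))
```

Execution trace: 'Y' (inner try body, no exception) → 'T' (inner finally) → 'P' (try body, no exception) → 'Z' (after the try/except). Output: YTPZ

Answer: YTPZ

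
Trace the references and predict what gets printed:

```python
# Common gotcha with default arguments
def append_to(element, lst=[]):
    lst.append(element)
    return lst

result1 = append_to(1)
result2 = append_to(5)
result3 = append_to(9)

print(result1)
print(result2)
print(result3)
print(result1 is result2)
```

Key concept: mutable default argument gotcha.
Step by step:
`result1 = append_to(1)` → result1 = [1]
`result2 = append_to(5)` → result1 = [1, 5] (same object as result2); result2 = [1, 5] (same object as result1)
`result3 = append_to(9)` → result1 = [1, 5, 9] (same object as result2, result3); result2 = [1, 5, 9] (same object as result1, result3); result3 = [1, 5, 9] (same object as result1, result2)
`print(result1)` → prints [1, 5, 9]
`print(result2)` → prints [1, 5, 9]
`print(result3)` → prints [1, 5, 9]
`print(result1 is result2)` → prints True

Answer:
[1, 5, 9]
[1, 5, 9]
[1, 5, 9]
True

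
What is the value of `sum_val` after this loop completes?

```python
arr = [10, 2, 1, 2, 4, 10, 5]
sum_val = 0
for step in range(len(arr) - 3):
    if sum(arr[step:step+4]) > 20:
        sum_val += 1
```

Count windows with sum > 20
`sum_val` takes the values: 0 → 1

Answer: 1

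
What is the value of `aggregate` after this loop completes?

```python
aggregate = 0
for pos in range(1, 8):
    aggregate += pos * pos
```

Sum of squares 1² to 7² = 140
`aggregate` takes the values: 0 → 1 → 5 → 14 → 30 → 55 → 91 → 140

Answer: 140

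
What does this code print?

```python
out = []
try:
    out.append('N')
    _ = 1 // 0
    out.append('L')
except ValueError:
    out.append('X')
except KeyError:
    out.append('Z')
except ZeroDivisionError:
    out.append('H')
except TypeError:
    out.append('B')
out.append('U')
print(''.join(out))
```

Execution trace: 'N' (try body) → 'H' (except ZeroDivisionError) → 'U' (after the try/except). Output: NHU

Answer: NHU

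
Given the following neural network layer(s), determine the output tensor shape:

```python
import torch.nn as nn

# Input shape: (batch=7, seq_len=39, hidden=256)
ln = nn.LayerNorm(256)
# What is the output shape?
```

Input: (7, 39, 256) -> Output: (7, 39, 256)

Answer: (7, 39, 256)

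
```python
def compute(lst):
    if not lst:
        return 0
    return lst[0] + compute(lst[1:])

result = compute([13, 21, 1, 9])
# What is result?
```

13 + 21 + 1 + 9 + 0 = 44

Answer: 44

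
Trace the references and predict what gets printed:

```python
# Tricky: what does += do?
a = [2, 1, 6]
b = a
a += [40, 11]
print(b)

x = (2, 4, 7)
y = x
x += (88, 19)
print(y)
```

Key concept: += behavior differs for mutable vs immutable.
Step by step:
`a = [2, 1, 6]` → a = [2, 1, 6]
`b = a` → b = [2, 1, 6] (same object as a)
`a += [40, 11]` → a = [2, 1, 6, 40, 11] (same object as b); b = [2, 1, 6, 40, 11] (same object as a)
`print(b)` → prints [2, 1, 6, 40, 11]
`x = (2, 4, 7)` → x = (2, 4, 7)
`y = x` → y = (2, 4, 7)
`x += (88, 19)` → x = (2, 4, 7, 88, 19)
`print(y)` → prints (2, 4, 7)

Answer:
[2, 1, 6, 40, 11]
(2, 4, 7)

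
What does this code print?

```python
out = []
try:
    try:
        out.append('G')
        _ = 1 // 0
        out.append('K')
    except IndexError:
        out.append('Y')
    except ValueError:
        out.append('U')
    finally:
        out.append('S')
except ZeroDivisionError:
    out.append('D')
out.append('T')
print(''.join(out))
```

Execution trace: 'G' (inner try body) → 'S' (inner finally) → 'D' (outer except ZeroDivisionError) → 'T' (after the try/except). Output: GSDT

Answer: GSDT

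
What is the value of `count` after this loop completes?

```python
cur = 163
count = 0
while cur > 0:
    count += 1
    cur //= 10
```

Count digits by repeated division by 10
`count` takes the values: 0 → 1 → 2 → 3

Answer: 3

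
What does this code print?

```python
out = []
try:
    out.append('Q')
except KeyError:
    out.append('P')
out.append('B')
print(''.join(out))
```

Execution trace: 'Q' (try body, no exception) → 'B' (after the try/except). Output: QB

Answer: QB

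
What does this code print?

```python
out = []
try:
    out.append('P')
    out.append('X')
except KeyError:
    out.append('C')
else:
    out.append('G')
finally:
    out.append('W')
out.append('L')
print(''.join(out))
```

Execution trace: 'P' (try body) → 'X' (try body, no exception) → 'G' (else) → 'W' (finally) → 'L' (after the try/except). Output: PXGWL

Answer: PXGWL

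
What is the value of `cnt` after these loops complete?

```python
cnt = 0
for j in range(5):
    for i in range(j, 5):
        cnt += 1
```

Upper triangle: 5 + 4 + ... + 1
`cnt` takes the values: 0 → 1 → 2 → 3 → 4 → 5 → 6 → 7 → 8 → 9 → 10 → 11 → 12 → 13 → 14 → 15

Answer: 15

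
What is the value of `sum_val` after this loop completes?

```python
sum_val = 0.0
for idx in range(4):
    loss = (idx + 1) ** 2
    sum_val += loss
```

Sum of squared losses 1² + 2² + ... + 4²
`sum_val` takes the values: 0.0 → 1.0 → 5.0 → 14.0 → 30.0

Answer: 30.0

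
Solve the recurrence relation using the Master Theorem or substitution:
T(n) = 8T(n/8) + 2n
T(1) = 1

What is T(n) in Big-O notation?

By Master Theorem: a=8, b=8, f(n)=2n. Since log_8(8) = 1 and f(n) = Θ(n^1), Case 2 applies. T(n) = O(n log n).

Answer: O(n log n)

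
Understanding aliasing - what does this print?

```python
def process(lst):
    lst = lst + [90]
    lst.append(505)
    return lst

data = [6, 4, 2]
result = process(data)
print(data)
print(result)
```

Key concept: rebinding parameter vs mutation.
Step by step:
`data = [6, 4, 2]` → data = [6, 4, 2]
`result = process(data)` → result = [6, 4, 2, 90, 505]
`print(data)` → prints [6, 4, 2]
`print(result)` → prints [6, 4, 2, 90, 505]

Answer:
[6, 4, 2]
[6, 4, 2, 90, 505]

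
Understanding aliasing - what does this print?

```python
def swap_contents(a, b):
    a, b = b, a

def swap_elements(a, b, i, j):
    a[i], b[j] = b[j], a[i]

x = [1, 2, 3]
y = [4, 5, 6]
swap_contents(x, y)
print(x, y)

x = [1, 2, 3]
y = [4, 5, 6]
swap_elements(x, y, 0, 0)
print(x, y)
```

Key concept: parameter rebinding vs mutation.
Step by step:
`x = [1, 2, 3]` → x = [1, 2, 3]
`y = [4, 5, 6]` → y = [4, 5, 6]
`swap_contents(x, y)` → no visible change to tracked variables
`print(x, y)` → prints [1, 2, 3] [4, 5, 6]
`x = [1, 2, 3]` → x = [1, 2, 3]
`y = [4, 5, 6]` → y = [4, 5, 6]
`swap_elements(x, y, 0, 0)` → x = [4, 2, 3]; y = [1, 5, 6]
`print(x, y)` → prints [4, 2, 3] [1, 5, 6]

Answer:
[1, 2, 3] [4, 5, 6]
[4, 2, 3] [1, 5, 6]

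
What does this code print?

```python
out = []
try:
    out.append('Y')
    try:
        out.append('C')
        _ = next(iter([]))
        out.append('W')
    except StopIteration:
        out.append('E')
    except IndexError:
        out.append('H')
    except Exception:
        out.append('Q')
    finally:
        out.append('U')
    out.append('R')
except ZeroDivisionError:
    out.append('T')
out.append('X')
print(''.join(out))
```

Execution trace: 'Y' (try body) → 'C' (inner try body) → 'E' (inner except StopIteration) → 'U' (inner finally) → 'R' (try body, no exception) → 'X' (after the try/except). Output: YCEURX

Answer: YCEURX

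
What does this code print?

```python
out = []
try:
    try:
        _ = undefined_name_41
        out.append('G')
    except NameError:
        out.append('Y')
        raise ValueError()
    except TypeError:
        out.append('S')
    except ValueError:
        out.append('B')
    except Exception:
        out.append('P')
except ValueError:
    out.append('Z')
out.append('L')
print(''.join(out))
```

Execution trace: 'Y' (inner except NameError) → 'Z' (outer except ValueError) → 'L' (after the try/except). Output: YZL

Answer: YZL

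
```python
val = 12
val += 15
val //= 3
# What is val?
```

Trace:
`val = 12` → val = 12
`val += 15` → val = 27
`val //= 3` → val = 9
So val = 9

Answer: 9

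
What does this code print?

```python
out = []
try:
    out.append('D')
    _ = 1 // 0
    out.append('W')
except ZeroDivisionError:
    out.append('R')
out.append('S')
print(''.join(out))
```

Execution trace: 'D' (try body) → 'R' (except ZeroDivisionError) → 'S' (after the try/except). Output: DRS

Answer: DRS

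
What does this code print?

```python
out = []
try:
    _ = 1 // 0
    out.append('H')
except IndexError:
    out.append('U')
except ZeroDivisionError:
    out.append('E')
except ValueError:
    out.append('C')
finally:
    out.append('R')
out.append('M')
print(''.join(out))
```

Execution trace: 'E' (except ZeroDivisionError) → 'R' (finally) → 'M' (after the try/except). Output: ERM

Answer: ERM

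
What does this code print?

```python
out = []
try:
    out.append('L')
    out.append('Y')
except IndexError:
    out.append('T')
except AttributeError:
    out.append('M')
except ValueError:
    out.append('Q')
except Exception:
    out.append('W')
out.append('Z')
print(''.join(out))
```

Execution trace: 'L' (try body) → 'Y' (try body, no exception) → 'Z' (after the try/except). Output: LYZ

Answer: LYZ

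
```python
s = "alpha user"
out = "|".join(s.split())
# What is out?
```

Trace:
`s = "alpha user"` → s = 'alpha user'
`out = "|".join(s.split())` → out = 'alpha|user'
So out = 'alpha|user'

Answer: 'alpha|user'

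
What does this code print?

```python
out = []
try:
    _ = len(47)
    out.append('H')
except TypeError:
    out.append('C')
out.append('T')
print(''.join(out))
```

Execution trace: 'C' (except TypeError) → 'T' (after the try/except). Output: CT

Answer: CT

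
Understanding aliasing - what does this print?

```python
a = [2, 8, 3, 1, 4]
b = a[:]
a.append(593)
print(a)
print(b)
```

Key concept: slice [:] creates copy.
Step by step:
`a = [2, 8, 3, 1, 4]` → a = [2, 8, 3, 1, 4]
`b = a[:]` → b = [2, 8, 3, 1, 4]
`a.append(593)` → a = [2, 8, 3, 1, 4, 593]
`print(a)` → prints [2, 8, 3, 1, 4, 593]
`print(b)` → prints [2, 8, 3, 1, 4]

Answer:
[2, 8, 3, 1, 4, 593]
[2, 8, 3, 1, 4]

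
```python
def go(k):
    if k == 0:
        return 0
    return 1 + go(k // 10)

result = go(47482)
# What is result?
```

Count of digits of 47482: 5

Answer: 5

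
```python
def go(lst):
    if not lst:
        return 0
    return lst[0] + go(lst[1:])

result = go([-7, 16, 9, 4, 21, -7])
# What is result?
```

(-7) + 16 + 9 + 4 + 21 + (-7) + 0 = 36

Answer: 36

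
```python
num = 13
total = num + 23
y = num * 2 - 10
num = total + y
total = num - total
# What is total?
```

Trace:
`num = 13` → num = 13
`total = num + 23` → total = 36
`y = num * 2 - 10` → y = 16
`num = total + y` → num = 52
`total = num - total` → total = 16
So total = 16

Answer: 16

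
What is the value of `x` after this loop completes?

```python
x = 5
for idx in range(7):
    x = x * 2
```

Multiply by 2, 7 times: 5 * 2^7 = 640
`x` takes the values: 5 → 10 → 20 → 40 → 80 → 160 → 320 → 640

Answer: 640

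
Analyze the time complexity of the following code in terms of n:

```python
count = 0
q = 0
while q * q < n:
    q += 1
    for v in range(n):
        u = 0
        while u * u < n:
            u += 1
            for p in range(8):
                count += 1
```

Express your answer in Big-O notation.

Each loop level contributes: √n × n × √n × 1. Multiplying the contributions gives O(n^2).

Answer: O(n^2)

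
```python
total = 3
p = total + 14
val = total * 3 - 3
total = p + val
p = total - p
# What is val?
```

Trace:
`total = 3` → total = 3
`p = total + 14` → p = 17
`val = total * 3 - 3` → val = 6
`total = p + val` → total = 23
`p = total - p` → p = 6
So val = 6

Answer: 6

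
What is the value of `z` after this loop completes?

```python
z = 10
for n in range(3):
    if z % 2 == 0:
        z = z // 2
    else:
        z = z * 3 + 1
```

Collatz-style transformation from 10
`z` takes the values: 10 → 5 → 16 → 8

Answer: 8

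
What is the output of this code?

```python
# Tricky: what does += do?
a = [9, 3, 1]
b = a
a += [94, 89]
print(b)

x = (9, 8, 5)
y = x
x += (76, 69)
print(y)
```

Key concept: += behavior differs for mutable vs immutable.
Step by step:
`a = [9, 3, 1]` → a = [9, 3, 1]
`b = a` → b = [9, 3, 1] (same object as a)
`a += [94, 89]` → a = [9, 3, 1, 94, 89] (same object as b); b = [9, 3, 1, 94, 89] (same object as a)
`print(b)` → prints [9, 3, 1, 94, 89]
`x = (9, 8, 5)` → x = (9, 8, 5)
`y = x` → y = (9, 8, 5)
`x += (76, 69)` → x = (9, 8, 5, 76, 69)
`print(y)` → prints (9, 8, 5)

Answer:
[9, 3, 1, 94, 89]
(9, 8, 5)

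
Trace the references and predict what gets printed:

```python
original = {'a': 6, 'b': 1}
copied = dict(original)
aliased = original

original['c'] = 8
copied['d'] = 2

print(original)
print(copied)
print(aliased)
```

Key concept: dict() creates copy, assignment creates alias.
Step by step:
`original = {'a': 6, 'b': 1}` → original = {'a': 6, 'b': 1}
`copied = dict(original)` → copied = {'a': 6, 'b': 1}
`aliased = original` → aliased = {'a': 6, 'b': 1} (same object as original)
`original['c'] = 8` → original = {'a': 6, 'b': 1, 'c': 8} (same object as aliased); aliased = {'a': 6, 'b': 1, 'c': 8} (same object as original)
`copied['d'] = 2` → copied = {'a': 6, 'b': 1, 'd': 2}
`print(original)` → prints {'a': 6, 'b': 1, 'c': 8}
`print(copied)` → prints {'a': 6, 'b': 1, 'd': 2}
`print(aliased)` → prints {'a': 6, 'b': 1, 'c': 8}

Answer:
{'a': 6, 'b': 1, 'c': 8}
{'a': 6, 'b': 1, 'd': 2}
{'a': 6, 'b': 1, 'c': 8}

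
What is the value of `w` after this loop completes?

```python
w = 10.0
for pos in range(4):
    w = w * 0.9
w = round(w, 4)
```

Exponential decay: 10.0 * 0.9^4
`w` takes the values: 10.0 → 9.0 → 8.1 → 7.29 → 6.561

Answer: 6.561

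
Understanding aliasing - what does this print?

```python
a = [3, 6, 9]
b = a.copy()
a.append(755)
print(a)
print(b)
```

Key concept: list.copy() creates independent copy.
Step by step:
`a = [3, 6, 9]` → a = [3, 6, 9]
`b = a.copy()` → b = [3, 6, 9]
`a.append(755)` → a = [3, 6, 9, 755]
`print(a)` → prints [3, 6, 9, 755]
`print(b)` → prints [3, 6, 9]

Answer:
[3, 6, 9, 755]
[3, 6, 9]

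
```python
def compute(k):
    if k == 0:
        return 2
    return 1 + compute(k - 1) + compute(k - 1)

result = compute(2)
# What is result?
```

compute(k) = 1 + 2·compute(k-1), compute(0)=2. Closed form: (2+1)·2^2 - 1 = 11.

Answer: 11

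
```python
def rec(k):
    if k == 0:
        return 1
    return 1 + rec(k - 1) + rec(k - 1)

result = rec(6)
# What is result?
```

rec(k) = 1 + 2·rec(k-1), rec(0)=1. Closed form: (1+1)·2^6 - 1 = 127.

Answer: 127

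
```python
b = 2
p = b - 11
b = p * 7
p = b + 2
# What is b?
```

Trace:
`b = 2` → b = 2
`p = b - 11` → p = -9
`b = p * 7` → b = -63
`p = b + 2` → p = -61
So b = -63

Answer: -63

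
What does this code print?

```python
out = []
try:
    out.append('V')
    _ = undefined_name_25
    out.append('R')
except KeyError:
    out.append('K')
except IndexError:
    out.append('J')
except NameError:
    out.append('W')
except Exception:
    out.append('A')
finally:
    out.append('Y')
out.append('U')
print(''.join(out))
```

Execution trace: 'V' (try body) → 'W' (except NameError) → 'Y' (finally) → 'U' (after the try/except). Output: VWYU

Answer: VWYU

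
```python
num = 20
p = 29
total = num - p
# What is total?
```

Trace:
`num = 20` → num = 20
`p = 29` → p = 29
`total = num - p` → total = -9
So total = -9

Answer: -9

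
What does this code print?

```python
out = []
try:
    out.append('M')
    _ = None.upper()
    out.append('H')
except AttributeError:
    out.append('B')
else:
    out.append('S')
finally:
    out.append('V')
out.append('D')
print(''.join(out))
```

Execution trace: 'M' (try body) → 'B' (except AttributeError) → 'V' (finally) → 'D' (after the try/except). Output: MBVD

Answer: MBVD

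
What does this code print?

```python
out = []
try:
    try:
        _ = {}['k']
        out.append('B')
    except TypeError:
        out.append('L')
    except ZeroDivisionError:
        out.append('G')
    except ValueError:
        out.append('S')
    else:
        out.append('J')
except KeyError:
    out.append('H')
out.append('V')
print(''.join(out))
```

Execution trace: 'H' (outer except KeyError) → 'V' (after the try/except). Output: HV

Answer: HV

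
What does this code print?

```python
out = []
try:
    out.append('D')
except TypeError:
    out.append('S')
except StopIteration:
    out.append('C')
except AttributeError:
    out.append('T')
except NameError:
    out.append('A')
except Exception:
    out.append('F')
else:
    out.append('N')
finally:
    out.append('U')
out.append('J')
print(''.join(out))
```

Execution trace: 'D' (try body, no exception) → 'N' (else) → 'U' (finally) → 'J' (after the try/except). Output: DNUJ

Answer: DNUJ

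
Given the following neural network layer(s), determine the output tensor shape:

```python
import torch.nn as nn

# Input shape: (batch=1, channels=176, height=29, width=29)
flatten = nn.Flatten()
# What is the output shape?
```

Input: (1, 176, 29, 29) -> Output: (1, 148016)

Answer: (1, 148016)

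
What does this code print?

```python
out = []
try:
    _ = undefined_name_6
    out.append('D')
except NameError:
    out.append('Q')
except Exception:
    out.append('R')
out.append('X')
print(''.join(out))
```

Execution trace: 'Q' (except NameError) → 'X' (after the try/except). Output: QX

Answer: QX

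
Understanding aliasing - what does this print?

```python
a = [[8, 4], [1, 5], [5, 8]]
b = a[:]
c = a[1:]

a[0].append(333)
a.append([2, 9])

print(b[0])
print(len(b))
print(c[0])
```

Key concept: slice with nested mutation.
Step by step:
`a = [[8, 4], [1, 5], [5, 8]]` → a = [[8, 4], [1, 5], [5, 8]]
`b = a[:]` → b = [[8, 4], [1, 5], [5, 8]]
`c = a[1:]` → c = [[1, 5], [5, 8]]
`a[0].append(333)` → a = [[8, 4, 333], [1, 5], [5, 8]]; b = [[8, 4, 333], [1, 5], [5, 8]]
`a.append([2, 9])` → a = [[8, 4, 333], [1, 5], [5, 8], [2, 9]]
`print(b[0])` → prints [8, 4, 333]
`print(len(b))` → prints 3
`print(c[0])` → prints [1, 5]

Answer:
[8, 4, 333]
3
[1, 5]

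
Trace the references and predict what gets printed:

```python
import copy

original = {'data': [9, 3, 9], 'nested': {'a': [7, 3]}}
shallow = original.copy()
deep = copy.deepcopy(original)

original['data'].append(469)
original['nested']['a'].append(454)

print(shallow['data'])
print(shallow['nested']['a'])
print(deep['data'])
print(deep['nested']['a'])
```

Key concept: comparing shallow vs deep copy.
Step by step:
`original = {'data': [9, 3, 9], 'nested': {'a': [7, 3]}}` → original = {'data': [9, 3, 9], 'nested': {'a': [7, 3]}}
`shallow = original.copy()` → shallow = {'data': [9, 3, 9], 'nested': {'a': [7, 3]}}
`deep = copy.deepcopy(original)` → deep = {'data': [9, 3, 9], 'nested': {'a': [7, 3]}}
`original['data'].append(469)` → original = {'data': [9, 3, 9, 469], 'nested': {'a': [7, 3]}}; shallow = {'data': [9, 3, 9, 469], 'nested': {'a': [7, 3]}}
`original['nested']['a'].append(454)` → original = {'data': [9, 3, 9, 469], 'nested': {'a': [7, 3, 454]}}; shallow = {'data': [9, 3, 9, 469], 'nested': {'a': [7, 3, 454]}}
`print(shallow['data'])` → prints [9, 3, 9, 469]
`print(shallow['nested']['a'])` → prints [7, 3, 454]
`print(deep['data'])` → prints [9, 3, 9]
`print(deep['nested']['a'])` → prints [7, 3]

Answer:
[9, 3, 9, 469]
[7, 3, 454]
[9, 3, 9]
[7, 3]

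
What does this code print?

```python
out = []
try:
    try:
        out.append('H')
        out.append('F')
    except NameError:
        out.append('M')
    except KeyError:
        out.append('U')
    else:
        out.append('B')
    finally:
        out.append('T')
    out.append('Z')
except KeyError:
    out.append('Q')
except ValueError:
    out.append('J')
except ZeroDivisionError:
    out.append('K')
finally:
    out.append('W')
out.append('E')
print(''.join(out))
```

Execution trace: 'H' (inner try body) → 'F' (inner try body, no exception) → 'B' (inner else) → 'T' (inner finally) → 'Z' (try body, no exception) → 'W' (finally) → 'E' (after the try/except). Output: HFBTZWE

Answer: HFBTZWE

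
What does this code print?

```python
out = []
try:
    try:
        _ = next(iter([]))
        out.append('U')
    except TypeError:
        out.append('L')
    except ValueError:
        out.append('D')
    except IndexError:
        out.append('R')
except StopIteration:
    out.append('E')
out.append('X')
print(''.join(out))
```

Execution trace: 'E' (outer except StopIteration) → 'X' (after the try/except). Output: EX

Answer: EX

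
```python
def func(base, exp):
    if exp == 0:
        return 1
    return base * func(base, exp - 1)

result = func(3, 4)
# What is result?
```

func(3, 4) = 3 * 3 * 3 * 3 = 81

Answer: 81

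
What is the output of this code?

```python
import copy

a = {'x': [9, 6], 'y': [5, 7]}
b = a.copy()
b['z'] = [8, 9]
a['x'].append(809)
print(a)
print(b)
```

Key concept: shallow copy of dict with mutable values.
Step by step:
`a = {'x': [9, 6], 'y': [5, 7]}` → a = {'x': [9, 6], 'y': [5, 7]}
`b = a.copy()` → b = {'x': [9, 6], 'y': [5, 7]}
`b['z'] = [8, 9]` → b = {'x': [9, 6], 'y': [5, 7], 'z': [8, 9]}
`a['x'].append(809)` → a = {'x': [9, 6, 809], 'y': [5, 7]}; b = {'x': [9, 6, 809], 'y': [5, 7], 'z': [8, 9]}
`print(a)` → prints {'x': [9, 6, 809], 'y': [5, 7]}
`print(b)` → prints {'x': [9, 6, 809], 'y': [5, 7], 'z': [8, 9]}

Answer:
{'x': [9, 6, 809], 'y': [5, 7]}
{'x': [9, 6, 809], 'y': [5, 7], 'z': [8, 9]}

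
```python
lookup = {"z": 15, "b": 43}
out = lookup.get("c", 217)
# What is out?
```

Trace:
`lookup = {"z": 15, "b": 43}` → lookup = {'z': 15, 'b': 43}
`out = lookup.get("c", 217)` → out = 217
So out = 217

Answer: 217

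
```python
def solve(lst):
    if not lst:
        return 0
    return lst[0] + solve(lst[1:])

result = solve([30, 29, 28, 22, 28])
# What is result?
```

30 + 29 + 28 + 22 + 28 + 0 = 137

Answer: 137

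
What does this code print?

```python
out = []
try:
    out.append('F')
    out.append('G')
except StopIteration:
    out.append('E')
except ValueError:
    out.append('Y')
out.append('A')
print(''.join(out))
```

Execution trace: 'F' (try body) → 'G' (try body, no exception) → 'A' (after the try/except). Output: FGA

Answer: FGA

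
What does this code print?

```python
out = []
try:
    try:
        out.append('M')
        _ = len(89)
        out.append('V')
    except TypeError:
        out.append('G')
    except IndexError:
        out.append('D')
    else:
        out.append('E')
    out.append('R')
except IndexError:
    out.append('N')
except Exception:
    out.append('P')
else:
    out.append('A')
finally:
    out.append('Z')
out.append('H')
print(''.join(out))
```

Execution trace: 'M' (inner try body) → 'G' (inner except TypeError) → 'R' (try body, no exception) → 'A' (else) → 'Z' (finally) → 'H' (after the try/except). Output: MGRAZH

Answer: MGRAZH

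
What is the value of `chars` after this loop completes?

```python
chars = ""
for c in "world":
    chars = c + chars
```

Reverse 'world'
`chars` takes the values: "" → "w" → "ow" → "row" → "lrow" → "dlrow"

Answer: "dlrow"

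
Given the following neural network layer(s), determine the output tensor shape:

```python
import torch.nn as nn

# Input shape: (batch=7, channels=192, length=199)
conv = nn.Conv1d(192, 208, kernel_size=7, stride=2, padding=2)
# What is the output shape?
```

Input: (7, 192, 199) -> Output: (7, 208, 99)

Answer: (7, 208, 99)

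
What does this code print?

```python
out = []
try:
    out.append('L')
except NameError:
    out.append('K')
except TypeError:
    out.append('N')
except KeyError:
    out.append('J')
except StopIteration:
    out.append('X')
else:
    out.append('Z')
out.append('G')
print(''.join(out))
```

Execution trace: 'L' (try body, no exception) → 'Z' (else) → 'G' (after the try/except). Output: LZG

Answer: LZG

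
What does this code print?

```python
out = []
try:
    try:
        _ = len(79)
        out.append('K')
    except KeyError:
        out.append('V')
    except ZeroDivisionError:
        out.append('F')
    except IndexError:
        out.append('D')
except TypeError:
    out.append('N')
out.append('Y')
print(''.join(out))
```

Execution trace: 'N' (outer except TypeError) → 'Y' (after the try/except). Output: NY

Answer: NY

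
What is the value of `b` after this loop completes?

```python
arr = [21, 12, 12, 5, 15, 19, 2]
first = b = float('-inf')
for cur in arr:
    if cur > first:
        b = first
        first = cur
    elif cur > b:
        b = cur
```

Second largest (with repeats) in [21, 12, 12, 5, 15, 19, 2]
`b` takes the values: -inf → 12 → 15 → 19

Answer: 19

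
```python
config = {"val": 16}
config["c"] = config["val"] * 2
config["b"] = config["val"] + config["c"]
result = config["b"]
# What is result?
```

Trace:
`config = {"val": 16}` → config = {'val': 16}
`config["c"] = config["val"] * 2` → config = {'val': 16, 'c': 32}
`config["b"] = config["val"] + config["c"]` → config = {'val': 16, 'c': 32, 'b': 48}
`result = config["b"]` → result = 48
So result = 48

Answer: 48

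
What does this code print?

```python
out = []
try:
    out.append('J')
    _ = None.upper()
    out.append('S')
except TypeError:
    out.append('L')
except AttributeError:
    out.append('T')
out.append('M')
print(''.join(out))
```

Execution trace: 'J' (try body) → 'T' (except AttributeError) → 'M' (after the try/except). Output: JTM

Answer: JTM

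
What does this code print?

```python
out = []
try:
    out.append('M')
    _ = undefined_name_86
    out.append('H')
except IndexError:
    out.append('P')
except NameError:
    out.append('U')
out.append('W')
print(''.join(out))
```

Execution trace: 'M' (try body) → 'U' (except NameError) → 'W' (after the try/except). Output: MUW

Answer: MUW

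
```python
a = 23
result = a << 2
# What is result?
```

Trace:
`a = 23` → a = 23
`result = a << 2` → result = 92
So result = 92

Answer: 92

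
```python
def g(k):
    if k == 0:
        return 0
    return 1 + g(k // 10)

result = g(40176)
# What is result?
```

Count of digits of 40176: 5

Answer: 5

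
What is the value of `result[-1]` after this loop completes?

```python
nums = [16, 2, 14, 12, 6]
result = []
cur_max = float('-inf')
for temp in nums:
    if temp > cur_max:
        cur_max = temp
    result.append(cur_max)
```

Running max ends at 16
`result` takes the values: [] → [16] → [16, 16] → [16, 16, 16] → [16, 16, 16, 16] → [16, 16, 16, 16, 16]
So `result[-1]` = 16

Answer: 16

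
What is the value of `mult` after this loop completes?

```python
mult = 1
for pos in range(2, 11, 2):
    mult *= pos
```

Product of even numbers 2 to 10
`mult` takes the values: 1 → 2 → 8 → 48 → 384 → 3840

Answer: 3840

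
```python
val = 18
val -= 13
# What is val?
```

Trace:
`val = 18` → val = 18
`val -= 13` → val = 5
So val = 5

Answer: 5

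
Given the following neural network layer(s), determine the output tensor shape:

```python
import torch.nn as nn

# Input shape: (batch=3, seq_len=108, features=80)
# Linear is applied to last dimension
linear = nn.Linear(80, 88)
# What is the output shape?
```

Input: (3, 108, 80) -> Output: (3, 108, 88)

Answer: (3, 108, 88)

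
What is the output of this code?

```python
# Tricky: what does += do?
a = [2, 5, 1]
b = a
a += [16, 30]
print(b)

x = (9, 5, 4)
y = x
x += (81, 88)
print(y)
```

Key concept: += behavior differs for mutable vs immutable.
Step by step:
`a = [2, 5, 1]` → a = [2, 5, 1]
`b = a` → b = [2, 5, 1] (same object as a)
`a += [16, 30]` → a = [2, 5, 1, 16, 30] (same object as b); b = [2, 5, 1, 16, 30] (same object as a)
`print(b)` → prints [2, 5, 1, 16, 30]
`x = (9, 5, 4)` → x = (9, 5, 4)
`y = x` → y = (9, 5, 4)
`x += (81, 88)` → x = (9, 5, 4, 81, 88)
`print(y)` → prints (9, 5, 4)

Answer:
[2, 5, 1, 16, 30]
(9, 5, 4)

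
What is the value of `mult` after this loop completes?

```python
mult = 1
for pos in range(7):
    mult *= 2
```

2^7 = 128
`mult` takes the values: 1 → 2 → 4 → 8 → 16 → 32 → 64 → 128

Answer: 128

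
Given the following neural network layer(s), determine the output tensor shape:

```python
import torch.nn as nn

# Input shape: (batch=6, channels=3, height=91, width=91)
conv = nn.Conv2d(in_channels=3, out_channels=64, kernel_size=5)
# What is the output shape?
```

Input: (6, 3, 91, 91) -> Output: (6, 64, 87, 87)

Answer: (6, 64, 87, 87)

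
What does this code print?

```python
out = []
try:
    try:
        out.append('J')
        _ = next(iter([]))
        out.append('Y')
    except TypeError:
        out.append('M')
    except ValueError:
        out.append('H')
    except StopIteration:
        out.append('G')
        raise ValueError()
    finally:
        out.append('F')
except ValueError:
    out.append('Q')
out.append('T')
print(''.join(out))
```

Execution trace: 'J' (inner try body) → 'G' (inner except StopIteration) → 'F' (inner finally) → 'Q' (outer except ValueError) → 'T' (after the try/except). Output: JGFQT

Answer: JGFQT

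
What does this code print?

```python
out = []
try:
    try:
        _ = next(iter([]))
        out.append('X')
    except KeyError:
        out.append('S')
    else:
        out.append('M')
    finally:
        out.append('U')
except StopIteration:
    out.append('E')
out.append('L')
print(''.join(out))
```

Execution trace: 'U' (finally) → 'E' (outer except StopIteration) → 'L' (after the try/except). Output: UEL

Answer: UEL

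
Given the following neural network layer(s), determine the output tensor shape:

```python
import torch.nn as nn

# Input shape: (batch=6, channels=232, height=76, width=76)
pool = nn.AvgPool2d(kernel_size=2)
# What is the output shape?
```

Input: (6, 232, 76, 76) -> Output: (6, 232, 38, 38)

Answer: (6, 232, 38, 38)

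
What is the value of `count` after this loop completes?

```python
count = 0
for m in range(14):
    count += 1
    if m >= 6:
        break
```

Loop breaks when m reaches 6, count is 7
`count` takes the values: 0 → 1 → 2 → 3 → 4 → 5 → 6 → 7

Answer: 7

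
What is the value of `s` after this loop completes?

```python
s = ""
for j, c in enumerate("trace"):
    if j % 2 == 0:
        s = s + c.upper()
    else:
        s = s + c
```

Uppercase even positions in 'trace'
`s` takes the values: "" → "T" → "Tr" → "TrA" → "TrAc" → "TrAcE"

Answer: "TrAcE"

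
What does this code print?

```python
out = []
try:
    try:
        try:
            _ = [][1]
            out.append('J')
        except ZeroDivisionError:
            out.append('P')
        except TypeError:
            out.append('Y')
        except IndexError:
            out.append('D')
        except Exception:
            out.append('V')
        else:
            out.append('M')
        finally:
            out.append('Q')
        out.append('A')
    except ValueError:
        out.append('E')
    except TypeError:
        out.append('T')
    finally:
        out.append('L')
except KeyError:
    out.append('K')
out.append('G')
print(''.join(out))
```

Execution trace: 'D' (inner except IndexError) → 'Q' (inner finally) → 'A' (try body, no exception) → 'L' (finally) → 'G' (after the try/except). Output: DQALG

Answer: DQALG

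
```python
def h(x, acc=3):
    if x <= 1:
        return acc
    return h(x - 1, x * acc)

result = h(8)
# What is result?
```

Accumulator trace (n, acc): (8, 3) -> (7, 24) -> (6, 168) -> (5, 1008) -> (4, 5040) -> (3, 20160) -> (2, 60480) -> (1, 120960) -> return 120960

Answer: 120960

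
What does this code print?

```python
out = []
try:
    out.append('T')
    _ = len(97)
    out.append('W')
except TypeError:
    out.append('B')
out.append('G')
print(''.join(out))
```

Execution trace: 'T' (try body) → 'B' (except TypeError) → 'G' (after the try/except). Output: TBG

Answer: TBG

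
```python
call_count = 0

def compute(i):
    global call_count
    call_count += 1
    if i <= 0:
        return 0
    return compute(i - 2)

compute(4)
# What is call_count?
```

Linear recursion stepping by 2: 3 calls from i=4 down to ≤0.

Answer: 3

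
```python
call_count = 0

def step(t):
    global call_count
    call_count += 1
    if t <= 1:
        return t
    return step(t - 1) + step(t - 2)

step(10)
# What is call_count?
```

Calls(t) = 1 + Calls(t-1) + Calls(t-2); Calls(0)=Calls(1)=1. For t=10 this gives 177.

Answer: 177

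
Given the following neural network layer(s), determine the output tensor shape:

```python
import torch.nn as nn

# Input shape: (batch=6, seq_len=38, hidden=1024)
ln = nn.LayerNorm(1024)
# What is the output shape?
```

Input: (6, 38, 1024) -> Output: (6, 38, 1024)

Answer: (6, 38, 1024)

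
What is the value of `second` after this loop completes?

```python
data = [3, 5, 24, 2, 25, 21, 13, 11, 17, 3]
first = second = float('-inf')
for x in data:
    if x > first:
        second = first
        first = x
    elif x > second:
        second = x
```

Second largest (with repeats) in [3, 5, 24, 2, 25, 21, 13, 11, 17, 3]
`second` takes the values: -inf → 3 → 5 → 24

Answer: 24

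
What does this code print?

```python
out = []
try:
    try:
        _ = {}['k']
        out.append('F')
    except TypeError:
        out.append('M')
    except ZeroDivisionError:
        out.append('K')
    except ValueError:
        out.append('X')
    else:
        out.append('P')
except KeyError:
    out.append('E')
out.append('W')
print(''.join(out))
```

Execution trace: 'E' (outer except KeyError) → 'W' (after the try/except). Output: EW

Answer: EW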